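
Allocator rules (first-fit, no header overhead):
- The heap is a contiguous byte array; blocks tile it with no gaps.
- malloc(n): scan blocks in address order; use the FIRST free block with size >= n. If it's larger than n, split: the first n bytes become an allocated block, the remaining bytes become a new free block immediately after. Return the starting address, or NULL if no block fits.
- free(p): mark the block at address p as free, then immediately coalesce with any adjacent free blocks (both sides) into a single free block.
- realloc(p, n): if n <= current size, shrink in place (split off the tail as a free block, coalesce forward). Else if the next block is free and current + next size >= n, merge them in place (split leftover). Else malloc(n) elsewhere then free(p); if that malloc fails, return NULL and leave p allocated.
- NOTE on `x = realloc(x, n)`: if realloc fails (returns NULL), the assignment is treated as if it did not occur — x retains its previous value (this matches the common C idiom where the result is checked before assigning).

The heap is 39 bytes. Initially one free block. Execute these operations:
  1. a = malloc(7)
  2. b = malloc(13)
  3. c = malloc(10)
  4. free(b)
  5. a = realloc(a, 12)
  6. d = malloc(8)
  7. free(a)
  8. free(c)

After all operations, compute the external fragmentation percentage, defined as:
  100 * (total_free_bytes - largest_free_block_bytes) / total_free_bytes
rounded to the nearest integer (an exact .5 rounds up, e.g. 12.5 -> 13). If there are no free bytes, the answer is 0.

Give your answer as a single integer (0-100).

Answer: 39

Derivation:
Op 1: a = malloc(7) -> a = 0; heap: [0-6 ALLOC][7-38 FREE]
Op 2: b = malloc(13) -> b = 7; heap: [0-6 ALLOC][7-19 ALLOC][20-38 FREE]
Op 3: c = malloc(10) -> c = 20; heap: [0-6 ALLOC][7-19 ALLOC][20-29 ALLOC][30-38 FREE]
Op 4: free(b) -> (freed b); heap: [0-6 ALLOC][7-19 FREE][20-29 ALLOC][30-38 FREE]
Op 5: a = realloc(a, 12) -> a = 0; heap: [0-11 ALLOC][12-19 FREE][20-29 ALLOC][30-38 FREE]
Op 6: d = malloc(8) -> d = 12; heap: [0-11 ALLOC][12-19 ALLOC][20-29 ALLOC][30-38 FREE]
Op 7: free(a) -> (freed a); heap: [0-11 FREE][12-19 ALLOC][20-29 ALLOC][30-38 FREE]
Op 8: free(c) -> (freed c); heap: [0-11 FREE][12-19 ALLOC][20-38 FREE]
Free blocks: [12 19] total_free=31 largest=19 -> 100*(31-19)/31 = 1200/31 ≈ 38.710 -> rounds to 39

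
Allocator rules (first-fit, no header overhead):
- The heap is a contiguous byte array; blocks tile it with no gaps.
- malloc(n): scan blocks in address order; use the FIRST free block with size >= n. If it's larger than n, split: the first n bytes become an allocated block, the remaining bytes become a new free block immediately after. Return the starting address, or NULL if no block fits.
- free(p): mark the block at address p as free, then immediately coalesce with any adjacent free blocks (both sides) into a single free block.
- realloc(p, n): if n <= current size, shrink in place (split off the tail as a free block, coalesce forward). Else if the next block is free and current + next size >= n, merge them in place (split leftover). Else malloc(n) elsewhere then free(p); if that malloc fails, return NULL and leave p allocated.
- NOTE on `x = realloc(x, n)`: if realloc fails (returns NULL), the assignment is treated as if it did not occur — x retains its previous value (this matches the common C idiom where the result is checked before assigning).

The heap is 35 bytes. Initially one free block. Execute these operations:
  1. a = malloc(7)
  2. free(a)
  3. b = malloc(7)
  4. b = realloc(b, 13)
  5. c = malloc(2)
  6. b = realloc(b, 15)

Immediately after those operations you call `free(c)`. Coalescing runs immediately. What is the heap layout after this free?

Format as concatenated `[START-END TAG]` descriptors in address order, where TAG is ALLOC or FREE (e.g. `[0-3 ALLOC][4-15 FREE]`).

Op 1: a = malloc(7) -> a = 0; heap: [0-6 ALLOC][7-34 FREE]
Op 2: free(a) -> (freed a); heap: [0-34 FREE]
Op 3: b = malloc(7) -> b = 0; heap: [0-6 ALLOC][7-34 FREE]
Op 4: b = realloc(b, 13) -> b = 0; heap: [0-12 ALLOC][13-34 FREE]
Op 5: c = malloc(2) -> c = 13; heap: [0-12 ALLOC][13-14 ALLOC][15-34 FREE]
Op 6: b = realloc(b, 15) -> b = 15; heap: [0-12 FREE][13-14 ALLOC][15-29 ALLOC][30-34 FREE]
free(c): c = 13 -> block [13-14 ALLOC]; mark free, coalesce with adjacent free neighbors -> [0-14 FREE][15-29 ALLOC][30-34 FREE]

Answer: [0-14 FREE][15-29 ALLOC][30-34 FREE]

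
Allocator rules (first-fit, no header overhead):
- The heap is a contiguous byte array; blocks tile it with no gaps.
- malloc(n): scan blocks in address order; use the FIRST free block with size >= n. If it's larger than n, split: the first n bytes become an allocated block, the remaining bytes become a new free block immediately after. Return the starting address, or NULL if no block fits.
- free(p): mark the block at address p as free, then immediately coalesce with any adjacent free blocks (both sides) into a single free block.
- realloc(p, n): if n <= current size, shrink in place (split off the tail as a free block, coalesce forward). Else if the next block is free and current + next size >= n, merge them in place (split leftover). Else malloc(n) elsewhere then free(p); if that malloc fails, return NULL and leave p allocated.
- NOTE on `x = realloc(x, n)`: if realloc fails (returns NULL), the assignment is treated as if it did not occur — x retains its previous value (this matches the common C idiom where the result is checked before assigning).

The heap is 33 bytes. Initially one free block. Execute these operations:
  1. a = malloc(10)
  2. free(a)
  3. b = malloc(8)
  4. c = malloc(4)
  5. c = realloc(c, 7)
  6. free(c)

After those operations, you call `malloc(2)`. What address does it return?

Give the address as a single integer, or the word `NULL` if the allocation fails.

Op 1: a = malloc(10) -> a = 0; heap: [0-9 ALLOC][10-32 FREE]
Op 2: free(a) -> (freed a); heap: [0-32 FREE]
Op 3: b = malloc(8) -> b = 0; heap: [0-7 ALLOC][8-32 FREE]
Op 4: c = malloc(4) -> c = 8; heap: [0-7 ALLOC][8-11 ALLOC][12-32 FREE]
Op 5: c = realloc(c, 7) -> c = 8; heap: [0-7 ALLOC][8-14 ALLOC][15-32 FREE]
Op 6: free(c) -> (freed c); heap: [0-7 ALLOC][8-32 FREE]
malloc(2): first-fit scan over [0-7 ALLOC][8-32 FREE] -> 8

Answer: 8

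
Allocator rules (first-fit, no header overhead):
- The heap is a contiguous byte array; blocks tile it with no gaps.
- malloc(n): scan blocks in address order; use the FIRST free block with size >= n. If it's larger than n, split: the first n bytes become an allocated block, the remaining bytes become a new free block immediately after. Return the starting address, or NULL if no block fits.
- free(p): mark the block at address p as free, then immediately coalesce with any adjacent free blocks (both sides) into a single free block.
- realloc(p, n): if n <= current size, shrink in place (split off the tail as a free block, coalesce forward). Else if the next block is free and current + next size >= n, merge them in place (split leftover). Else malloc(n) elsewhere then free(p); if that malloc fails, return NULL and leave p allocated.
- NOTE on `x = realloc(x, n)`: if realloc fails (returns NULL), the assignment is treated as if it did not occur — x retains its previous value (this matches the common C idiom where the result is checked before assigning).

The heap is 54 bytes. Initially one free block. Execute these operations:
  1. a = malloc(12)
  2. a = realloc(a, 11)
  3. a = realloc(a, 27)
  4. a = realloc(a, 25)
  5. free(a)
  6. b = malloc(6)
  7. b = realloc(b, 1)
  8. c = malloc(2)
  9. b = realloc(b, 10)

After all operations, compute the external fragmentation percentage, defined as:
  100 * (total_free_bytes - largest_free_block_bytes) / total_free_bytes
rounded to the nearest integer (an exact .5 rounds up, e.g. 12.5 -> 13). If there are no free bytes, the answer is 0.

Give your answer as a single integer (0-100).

Answer: 2

Derivation:
Op 1: a = malloc(12) -> a = 0; heap: [0-11 ALLOC][12-53 FREE]
Op 2: a = realloc(a, 11) -> a = 0; heap: [0-10 ALLOC][11-53 FREE]
Op 3: a = realloc(a, 27) -> a = 0; heap: [0-26 ALLOC][27-53 FREE]
Op 4: a = realloc(a, 25) -> a = 0; heap: [0-24 ALLOC][25-53 FREE]
Op 5: free(a) -> (freed a); heap: [0-53 FREE]
Op 6: b = malloc(6) -> b = 0; heap: [0-5 ALLOC][6-53 FREE]
Op 7: b = realloc(b, 1) -> b = 0; heap: [0-0 ALLOC][1-53 FREE]
Op 8: c = malloc(2) -> c = 1; heap: [0-0 ALLOC][1-2 ALLOC][3-53 FREE]
Op 9: b = realloc(b, 10) -> b = 3; heap: [0-0 FREE][1-2 ALLOC][3-12 ALLOC][13-53 FREE]
Free blocks: [1 41] total_free=42 largest=41 -> 100*(42-41)/42 = 100/42 ≈ 2.381 -> rounds to 2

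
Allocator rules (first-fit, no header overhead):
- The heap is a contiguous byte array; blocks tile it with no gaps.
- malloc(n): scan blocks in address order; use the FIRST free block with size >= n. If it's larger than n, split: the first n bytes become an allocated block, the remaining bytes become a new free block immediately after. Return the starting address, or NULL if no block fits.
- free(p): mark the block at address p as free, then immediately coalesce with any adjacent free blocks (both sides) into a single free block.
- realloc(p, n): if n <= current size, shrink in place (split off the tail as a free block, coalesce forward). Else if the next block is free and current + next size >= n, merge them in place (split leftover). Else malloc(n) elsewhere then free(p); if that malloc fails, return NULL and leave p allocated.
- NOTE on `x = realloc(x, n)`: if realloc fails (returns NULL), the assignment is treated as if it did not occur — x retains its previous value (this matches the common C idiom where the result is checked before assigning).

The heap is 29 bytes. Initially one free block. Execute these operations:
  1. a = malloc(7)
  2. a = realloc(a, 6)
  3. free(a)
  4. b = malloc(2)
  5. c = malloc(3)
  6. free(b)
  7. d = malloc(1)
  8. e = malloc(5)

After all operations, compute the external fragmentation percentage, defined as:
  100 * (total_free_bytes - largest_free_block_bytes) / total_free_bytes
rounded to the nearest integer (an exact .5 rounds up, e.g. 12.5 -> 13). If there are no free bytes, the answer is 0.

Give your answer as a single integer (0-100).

Answer: 5

Derivation:
Op 1: a = malloc(7) -> a = 0; heap: [0-6 ALLOC][7-28 FREE]
Op 2: a = realloc(a, 6) -> a = 0; heap: [0-5 ALLOC][6-28 FREE]
Op 3: free(a) -> (freed a); heap: [0-28 FREE]
Op 4: b = malloc(2) -> b = 0; heap: [0-1 ALLOC][2-28 FREE]
Op 5: c = malloc(3) -> c = 2; heap: [0-1 ALLOC][2-4 ALLOC][5-28 FREE]
Op 6: free(b) -> (freed b); heap: [0-1 FREE][2-4 ALLOC][5-28 FREE]
Op 7: d = malloc(1) -> d = 0; heap: [0-0 ALLOC][1-1 FREE][2-4 ALLOC][5-28 FREE]
Op 8: e = malloc(5) -> e = 5; heap: [0-0 ALLOC][1-1 FREE][2-4 ALLOC][5-9 ALLOC][10-28 FREE]
Free blocks: [1 19] total_free=20 largest=19 -> 100*(20-19)/20 = 100/20 = 5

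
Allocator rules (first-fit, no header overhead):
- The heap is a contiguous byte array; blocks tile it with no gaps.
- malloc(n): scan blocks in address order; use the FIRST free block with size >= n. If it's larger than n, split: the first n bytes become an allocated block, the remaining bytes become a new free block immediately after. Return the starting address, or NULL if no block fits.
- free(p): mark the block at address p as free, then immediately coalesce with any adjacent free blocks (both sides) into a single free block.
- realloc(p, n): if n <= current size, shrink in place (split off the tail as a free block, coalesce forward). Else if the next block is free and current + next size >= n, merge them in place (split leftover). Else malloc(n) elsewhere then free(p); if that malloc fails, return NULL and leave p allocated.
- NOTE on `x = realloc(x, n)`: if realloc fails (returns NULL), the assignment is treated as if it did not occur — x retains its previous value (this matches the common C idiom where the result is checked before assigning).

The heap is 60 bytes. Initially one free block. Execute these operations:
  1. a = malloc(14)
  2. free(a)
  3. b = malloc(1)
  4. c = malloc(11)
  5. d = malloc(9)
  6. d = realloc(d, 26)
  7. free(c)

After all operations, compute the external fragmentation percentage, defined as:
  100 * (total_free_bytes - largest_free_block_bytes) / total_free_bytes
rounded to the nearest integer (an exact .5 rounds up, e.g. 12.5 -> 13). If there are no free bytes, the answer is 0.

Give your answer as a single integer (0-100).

Op 1: a = malloc(14) -> a = 0; heap: [0-13 ALLOC][14-59 FREE]
Op 2: free(a) -> (freed a); heap: [0-59 FREE]
Op 3: b = malloc(1) -> b = 0; heap: [0-0 ALLOC][1-59 FREE]
Op 4: c = malloc(11) -> c = 1; heap: [0-0 ALLOC][1-11 ALLOC][12-59 FREE]
Op 5: d = malloc(9) -> d = 12; heap: [0-0 ALLOC][1-11 ALLOC][12-20 ALLOC][21-59 FREE]
Op 6: d = realloc(d, 26) -> d = 12; heap: [0-0 ALLOC][1-11 ALLOC][12-37 ALLOC][38-59 FREE]
Op 7: free(c) -> (freed c); heap: [0-0 ALLOC][1-11 FREE][12-37 ALLOC][38-59 FREE]
Free blocks: [11 22] total_free=33 largest=22 -> 100*(33-22)/33 = 1100/33 ≈ 33.333 -> rounds to 33

Answer: 33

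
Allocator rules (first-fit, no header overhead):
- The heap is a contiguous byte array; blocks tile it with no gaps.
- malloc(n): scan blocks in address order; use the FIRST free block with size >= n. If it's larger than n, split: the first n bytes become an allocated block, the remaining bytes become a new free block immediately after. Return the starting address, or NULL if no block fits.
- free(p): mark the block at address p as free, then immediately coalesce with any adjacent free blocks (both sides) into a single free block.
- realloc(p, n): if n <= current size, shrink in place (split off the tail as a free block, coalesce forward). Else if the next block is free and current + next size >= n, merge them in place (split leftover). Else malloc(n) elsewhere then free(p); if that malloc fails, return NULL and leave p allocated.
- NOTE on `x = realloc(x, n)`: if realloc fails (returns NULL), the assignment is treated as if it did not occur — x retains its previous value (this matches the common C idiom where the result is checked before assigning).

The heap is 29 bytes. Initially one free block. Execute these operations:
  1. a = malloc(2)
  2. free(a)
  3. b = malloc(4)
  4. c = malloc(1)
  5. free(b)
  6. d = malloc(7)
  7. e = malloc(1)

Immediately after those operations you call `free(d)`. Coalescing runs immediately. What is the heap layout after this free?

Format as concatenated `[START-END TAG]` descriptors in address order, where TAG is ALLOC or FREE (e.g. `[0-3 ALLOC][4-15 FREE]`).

Answer: [0-0 ALLOC][1-3 FREE][4-4 ALLOC][5-28 FREE]

Derivation:
Op 1: a = malloc(2) -> a = 0; heap: [0-1 ALLOC][2-28 FREE]
Op 2: free(a) -> (freed a); heap: [0-28 FREE]
Op 3: b = malloc(4) -> b = 0; heap: [0-3 ALLOC][4-28 FREE]
Op 4: c = malloc(1) -> c = 4; heap: [0-3 ALLOC][4-4 ALLOC][5-28 FREE]
Op 5: free(b) -> (freed b); heap: [0-3 FREE][4-4 ALLOC][5-28 FREE]
Op 6: d = malloc(7) -> d = 5; heap: [0-3 FREE][4-4 ALLOC][5-11 ALLOC][12-28 FREE]
Op 7: e = malloc(1) -> e = 0; heap: [0-0 ALLOC][1-3 FREE][4-4 ALLOC][5-11 ALLOC][12-28 FREE]
free(d): d = 5 -> block [5-11 ALLOC]; mark free, coalesce with adjacent free neighbors -> [0-0 ALLOC][1-3 FREE][4-4 ALLOC][5-28 FREE]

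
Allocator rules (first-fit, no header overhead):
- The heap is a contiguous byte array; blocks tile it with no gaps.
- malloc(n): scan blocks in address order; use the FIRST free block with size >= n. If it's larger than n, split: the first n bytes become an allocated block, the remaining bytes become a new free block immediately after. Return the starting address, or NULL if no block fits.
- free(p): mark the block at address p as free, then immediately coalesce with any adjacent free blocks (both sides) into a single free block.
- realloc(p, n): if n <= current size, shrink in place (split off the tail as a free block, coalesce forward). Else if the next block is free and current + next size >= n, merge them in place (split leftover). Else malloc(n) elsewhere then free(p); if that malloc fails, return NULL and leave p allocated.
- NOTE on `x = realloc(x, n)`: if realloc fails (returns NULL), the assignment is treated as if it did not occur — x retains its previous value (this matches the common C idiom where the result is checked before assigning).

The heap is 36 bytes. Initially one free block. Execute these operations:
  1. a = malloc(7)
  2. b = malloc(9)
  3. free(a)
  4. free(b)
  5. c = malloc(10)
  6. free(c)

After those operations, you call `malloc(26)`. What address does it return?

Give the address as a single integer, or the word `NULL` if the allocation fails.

Op 1: a = malloc(7) -> a = 0; heap: [0-6 ALLOC][7-35 FREE]
Op 2: b = malloc(9) -> b = 7; heap: [0-6 ALLOC][7-15 ALLOC][16-35 FREE]
Op 3: free(a) -> (freed a); heap: [0-6 FREE][7-15 ALLOC][16-35 FREE]
Op 4: free(b) -> (freed b); heap: [0-35 FREE]
Op 5: c = malloc(10) -> c = 0; heap: [0-9 ALLOC][10-35 FREE]
Op 6: free(c) -> (freed c); heap: [0-35 FREE]
malloc(26): first-fit scan over [0-35 FREE] -> 0

Answer: 0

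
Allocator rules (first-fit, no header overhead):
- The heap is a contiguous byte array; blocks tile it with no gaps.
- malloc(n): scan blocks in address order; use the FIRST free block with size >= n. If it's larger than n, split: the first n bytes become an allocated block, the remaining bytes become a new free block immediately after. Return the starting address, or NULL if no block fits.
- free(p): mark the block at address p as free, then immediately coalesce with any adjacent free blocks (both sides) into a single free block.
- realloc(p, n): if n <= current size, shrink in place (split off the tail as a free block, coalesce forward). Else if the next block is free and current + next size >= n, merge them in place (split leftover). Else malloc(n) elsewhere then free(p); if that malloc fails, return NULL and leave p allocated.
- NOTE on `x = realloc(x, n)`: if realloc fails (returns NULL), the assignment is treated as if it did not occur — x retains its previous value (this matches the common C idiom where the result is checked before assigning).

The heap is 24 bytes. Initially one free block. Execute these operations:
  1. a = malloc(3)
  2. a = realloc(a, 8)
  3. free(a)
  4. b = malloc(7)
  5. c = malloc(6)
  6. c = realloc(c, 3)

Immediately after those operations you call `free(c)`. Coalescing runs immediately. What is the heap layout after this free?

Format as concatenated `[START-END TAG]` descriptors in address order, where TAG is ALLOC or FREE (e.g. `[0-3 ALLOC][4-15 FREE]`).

Answer: [0-6 ALLOC][7-23 FREE]

Derivation:
Op 1: a = malloc(3) -> a = 0; heap: [0-2 ALLOC][3-23 FREE]
Op 2: a = realloc(a, 8) -> a = 0; heap: [0-7 ALLOC][8-23 FREE]
Op 3: free(a) -> (freed a); heap: [0-23 FREE]
Op 4: b = malloc(7) -> b = 0; heap: [0-6 ALLOC][7-23 FREE]
Op 5: c = malloc(6) -> c = 7; heap: [0-6 ALLOC][7-12 ALLOC][13-23 FREE]
Op 6: c = realloc(c, 3) -> c = 7; heap: [0-6 ALLOC][7-9 ALLOC][10-23 FREE]
free(c): c = 7 -> block [7-9 ALLOC]; mark free, coalesce with adjacent free neighbors -> [0-6 ALLOC][7-23 FREE]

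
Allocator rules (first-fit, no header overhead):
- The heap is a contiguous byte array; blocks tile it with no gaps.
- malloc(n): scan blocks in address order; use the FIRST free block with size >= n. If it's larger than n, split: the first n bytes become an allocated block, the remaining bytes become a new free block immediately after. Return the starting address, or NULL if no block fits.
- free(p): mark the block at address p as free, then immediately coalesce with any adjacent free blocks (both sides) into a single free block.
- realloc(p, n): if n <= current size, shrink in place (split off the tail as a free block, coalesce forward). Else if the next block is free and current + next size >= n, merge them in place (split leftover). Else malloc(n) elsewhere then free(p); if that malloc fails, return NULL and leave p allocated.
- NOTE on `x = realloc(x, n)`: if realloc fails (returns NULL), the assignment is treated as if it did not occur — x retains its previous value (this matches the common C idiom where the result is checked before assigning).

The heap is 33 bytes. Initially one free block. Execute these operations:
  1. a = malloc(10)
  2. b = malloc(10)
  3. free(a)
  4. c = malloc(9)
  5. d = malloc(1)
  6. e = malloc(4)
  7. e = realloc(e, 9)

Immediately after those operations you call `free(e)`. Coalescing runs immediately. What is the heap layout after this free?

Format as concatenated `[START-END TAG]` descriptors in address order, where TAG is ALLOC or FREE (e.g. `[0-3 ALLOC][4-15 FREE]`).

Answer: [0-8 ALLOC][9-9 ALLOC][10-19 ALLOC][20-32 FREE]

Derivation:
Op 1: a = malloc(10) -> a = 0; heap: [0-9 ALLOC][10-32 FREE]
Op 2: b = malloc(10) -> b = 10; heap: [0-9 ALLOC][10-19 ALLOC][20-32 FREE]
Op 3: free(a) -> (freed a); heap: [0-9 FREE][10-19 ALLOC][20-32 FREE]
Op 4: c = malloc(9) -> c = 0; heap: [0-8 ALLOC][9-9 FREE][10-19 ALLOC][20-32 FREE]
Op 5: d = malloc(1) -> d = 9; heap: [0-8 ALLOC][9-9 ALLOC][10-19 ALLOC][20-32 FREE]
Op 6: e = malloc(4) -> e = 20; heap: [0-8 ALLOC][9-9 ALLOC][10-19 ALLOC][20-23 ALLOC][24-32 FREE]
Op 7: e = realloc(e, 9) -> e = 20; heap: [0-8 ALLOC][9-9 ALLOC][10-19 ALLOC][20-28 ALLOC][29-32 FREE]
free(e): e = 20 -> block [20-28 ALLOC]; mark free, coalesce with adjacent free neighbors -> [0-8 ALLOC][9-9 ALLOC][10-19 ALLOC][20-32 FREE]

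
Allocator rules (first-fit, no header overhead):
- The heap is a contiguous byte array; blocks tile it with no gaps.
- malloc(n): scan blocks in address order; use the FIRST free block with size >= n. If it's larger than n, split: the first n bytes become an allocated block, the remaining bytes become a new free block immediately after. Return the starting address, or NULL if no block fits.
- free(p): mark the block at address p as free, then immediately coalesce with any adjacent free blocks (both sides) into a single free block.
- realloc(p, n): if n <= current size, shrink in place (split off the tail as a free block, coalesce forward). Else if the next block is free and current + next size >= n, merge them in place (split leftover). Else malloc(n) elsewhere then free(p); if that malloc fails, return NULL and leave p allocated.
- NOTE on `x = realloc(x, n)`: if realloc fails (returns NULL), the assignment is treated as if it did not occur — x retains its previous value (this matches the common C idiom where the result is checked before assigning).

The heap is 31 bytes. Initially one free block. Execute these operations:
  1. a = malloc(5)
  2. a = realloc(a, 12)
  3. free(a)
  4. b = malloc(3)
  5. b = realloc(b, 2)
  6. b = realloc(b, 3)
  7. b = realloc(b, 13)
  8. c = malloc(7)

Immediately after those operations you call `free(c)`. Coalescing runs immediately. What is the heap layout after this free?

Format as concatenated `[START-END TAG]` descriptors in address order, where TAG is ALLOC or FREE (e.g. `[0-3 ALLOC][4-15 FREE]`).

Op 1: a = malloc(5) -> a = 0; heap: [0-4 ALLOC][5-30 FREE]
Op 2: a = realloc(a, 12) -> a = 0; heap: [0-11 ALLOC][12-30 FREE]
Op 3: free(a) -> (freed a); heap: [0-30 FREE]
Op 4: b = malloc(3) -> b = 0; heap: [0-2 ALLOC][3-30 FREE]
Op 5: b = realloc(b, 2) -> b = 0; heap: [0-1 ALLOC][2-30 FREE]
Op 6: b = realloc(b, 3) -> b = 0; heap: [0-2 ALLOC][3-30 FREE]
Op 7: b = realloc(b, 13) -> b = 0; heap: [0-12 ALLOC][13-30 FREE]
Op 8: c = malloc(7) -> c = 13; heap: [0-12 ALLOC][13-19 ALLOC][20-30 FREE]
free(c): c = 13 -> block [13-19 ALLOC]; mark free, coalesce with adjacent free neighbors -> [0-12 ALLOC][13-30 FREE]

Answer: [0-12 ALLOC][13-30 FREE]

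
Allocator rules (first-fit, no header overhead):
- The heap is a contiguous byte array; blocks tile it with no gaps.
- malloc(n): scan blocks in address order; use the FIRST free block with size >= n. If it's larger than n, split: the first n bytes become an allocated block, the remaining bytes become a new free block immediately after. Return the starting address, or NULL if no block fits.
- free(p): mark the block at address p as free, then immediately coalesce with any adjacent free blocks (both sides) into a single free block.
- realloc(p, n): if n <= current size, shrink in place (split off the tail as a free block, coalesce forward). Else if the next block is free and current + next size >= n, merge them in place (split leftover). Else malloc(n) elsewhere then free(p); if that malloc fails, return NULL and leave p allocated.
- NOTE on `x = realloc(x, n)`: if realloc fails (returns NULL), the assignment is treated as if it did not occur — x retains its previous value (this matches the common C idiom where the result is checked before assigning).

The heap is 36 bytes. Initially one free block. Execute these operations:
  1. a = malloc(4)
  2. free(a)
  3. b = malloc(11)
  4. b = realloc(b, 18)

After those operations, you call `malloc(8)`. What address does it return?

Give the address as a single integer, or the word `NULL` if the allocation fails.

Answer: 18

Derivation:
Op 1: a = malloc(4) -> a = 0; heap: [0-3 ALLOC][4-35 FREE]
Op 2: free(a) -> (freed a); heap: [0-35 FREE]
Op 3: b = malloc(11) -> b = 0; heap: [0-10 ALLOC][11-35 FREE]
Op 4: b = realloc(b, 18) -> b = 0; heap: [0-17 ALLOC][18-35 FREE]
malloc(8): first-fit scan over [0-17 ALLOC][18-35 FREE] -> 18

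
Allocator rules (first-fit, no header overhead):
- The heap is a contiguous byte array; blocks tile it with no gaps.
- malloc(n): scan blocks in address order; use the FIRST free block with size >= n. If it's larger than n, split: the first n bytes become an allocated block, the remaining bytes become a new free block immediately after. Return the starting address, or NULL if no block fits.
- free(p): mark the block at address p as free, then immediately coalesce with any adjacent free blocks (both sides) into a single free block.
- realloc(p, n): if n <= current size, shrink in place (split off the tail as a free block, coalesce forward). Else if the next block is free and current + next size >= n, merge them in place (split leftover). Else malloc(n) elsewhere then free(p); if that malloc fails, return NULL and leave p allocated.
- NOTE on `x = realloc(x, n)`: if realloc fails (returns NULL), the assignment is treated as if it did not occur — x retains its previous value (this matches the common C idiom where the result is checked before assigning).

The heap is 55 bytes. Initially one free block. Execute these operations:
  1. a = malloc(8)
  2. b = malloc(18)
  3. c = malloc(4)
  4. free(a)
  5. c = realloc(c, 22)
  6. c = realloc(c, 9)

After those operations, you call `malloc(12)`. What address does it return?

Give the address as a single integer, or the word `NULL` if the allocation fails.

Answer: 35

Derivation:
Op 1: a = malloc(8) -> a = 0; heap: [0-7 ALLOC][8-54 FREE]
Op 2: b = malloc(18) -> b = 8; heap: [0-7 ALLOC][8-25 ALLOC][26-54 FREE]
Op 3: c = malloc(4) -> c = 26; heap: [0-7 ALLOC][8-25 ALLOC][26-29 ALLOC][30-54 FREE]
Op 4: free(a) -> (freed a); heap: [0-7 FREE][8-25 ALLOC][26-29 ALLOC][30-54 FREE]
Op 5: c = realloc(c, 22) -> c = 26; heap: [0-7 FREE][8-25 ALLOC][26-47 ALLOC][48-54 FREE]
Op 6: c = realloc(c, 9) -> c = 26; heap: [0-7 FREE][8-25 ALLOC][26-34 ALLOC][35-54 FREE]
malloc(12): first-fit scan over [0-7 FREE][8-25 ALLOC][26-34 ALLOC][35-54 FREE] -> 35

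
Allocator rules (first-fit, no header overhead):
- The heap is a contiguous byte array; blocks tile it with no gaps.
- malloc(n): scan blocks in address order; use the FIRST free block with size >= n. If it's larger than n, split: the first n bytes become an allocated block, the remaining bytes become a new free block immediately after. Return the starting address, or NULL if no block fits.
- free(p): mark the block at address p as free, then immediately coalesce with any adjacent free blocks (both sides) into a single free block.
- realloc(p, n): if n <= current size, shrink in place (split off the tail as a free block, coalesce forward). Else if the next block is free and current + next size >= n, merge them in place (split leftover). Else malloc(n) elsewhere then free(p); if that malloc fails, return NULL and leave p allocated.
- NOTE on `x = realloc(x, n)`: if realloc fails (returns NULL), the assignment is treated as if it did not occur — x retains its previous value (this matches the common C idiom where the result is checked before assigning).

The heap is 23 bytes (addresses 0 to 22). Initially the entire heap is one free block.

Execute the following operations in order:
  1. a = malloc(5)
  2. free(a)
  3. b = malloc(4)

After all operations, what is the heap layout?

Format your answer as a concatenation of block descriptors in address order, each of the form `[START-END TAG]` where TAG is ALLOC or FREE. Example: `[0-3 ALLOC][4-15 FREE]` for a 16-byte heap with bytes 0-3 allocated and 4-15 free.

Op 1: a = malloc(5) -> a = 0; heap: [0-4 ALLOC][5-22 FREE]
Op 2: free(a) -> (freed a); heap: [0-22 FREE]
Op 3: b = malloc(4) -> b = 0; heap: [0-3 ALLOC][4-22 FREE]

Answer: [0-3 ALLOC][4-22 FREE]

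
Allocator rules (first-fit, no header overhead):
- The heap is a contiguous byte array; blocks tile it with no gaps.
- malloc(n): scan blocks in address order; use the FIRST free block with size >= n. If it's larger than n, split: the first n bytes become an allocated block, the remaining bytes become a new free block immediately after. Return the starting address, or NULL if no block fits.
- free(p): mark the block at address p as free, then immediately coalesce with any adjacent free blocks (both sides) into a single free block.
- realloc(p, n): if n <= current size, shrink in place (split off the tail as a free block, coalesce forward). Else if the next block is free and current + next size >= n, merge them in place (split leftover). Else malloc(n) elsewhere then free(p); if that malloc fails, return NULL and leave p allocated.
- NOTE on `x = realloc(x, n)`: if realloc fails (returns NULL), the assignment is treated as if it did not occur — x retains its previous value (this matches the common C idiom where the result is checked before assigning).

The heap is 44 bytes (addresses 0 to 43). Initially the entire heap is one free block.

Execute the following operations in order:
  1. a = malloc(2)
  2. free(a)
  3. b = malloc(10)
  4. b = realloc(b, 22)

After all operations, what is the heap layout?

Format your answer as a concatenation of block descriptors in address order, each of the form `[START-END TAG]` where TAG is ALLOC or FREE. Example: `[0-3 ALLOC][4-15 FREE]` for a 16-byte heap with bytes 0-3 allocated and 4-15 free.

Answer: [0-21 ALLOC][22-43 FREE]

Derivation:
Op 1: a = malloc(2) -> a = 0; heap: [0-1 ALLOC][2-43 FREE]
Op 2: free(a) -> (freed a); heap: [0-43 FREE]
Op 3: b = malloc(10) -> b = 0; heap: [0-9 ALLOC][10-43 FREE]
Op 4: b = realloc(b, 22) -> b = 0; heap: [0-21 ALLOC][22-43 FREE]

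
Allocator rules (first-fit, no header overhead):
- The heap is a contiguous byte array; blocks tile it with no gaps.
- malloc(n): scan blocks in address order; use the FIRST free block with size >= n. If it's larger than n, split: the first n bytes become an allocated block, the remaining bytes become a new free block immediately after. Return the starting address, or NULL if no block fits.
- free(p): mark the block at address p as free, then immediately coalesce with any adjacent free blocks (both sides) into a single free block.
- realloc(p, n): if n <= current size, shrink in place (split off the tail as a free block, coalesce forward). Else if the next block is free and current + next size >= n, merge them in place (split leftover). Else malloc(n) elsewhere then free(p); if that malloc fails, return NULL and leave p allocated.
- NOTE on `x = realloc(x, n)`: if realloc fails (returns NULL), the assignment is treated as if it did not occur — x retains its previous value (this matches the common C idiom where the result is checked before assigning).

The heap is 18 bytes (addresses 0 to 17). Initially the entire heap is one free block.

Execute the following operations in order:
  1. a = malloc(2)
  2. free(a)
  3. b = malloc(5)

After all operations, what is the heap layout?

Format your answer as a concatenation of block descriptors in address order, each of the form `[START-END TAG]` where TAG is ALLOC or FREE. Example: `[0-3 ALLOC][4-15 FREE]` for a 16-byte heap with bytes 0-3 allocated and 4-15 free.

Op 1: a = malloc(2) -> a = 0; heap: [0-1 ALLOC][2-17 FREE]
Op 2: free(a) -> (freed a); heap: [0-17 FREE]
Op 3: b = malloc(5) -> b = 0; heap: [0-4 ALLOC][5-17 FREE]

Answer: [0-4 ALLOC][5-17 FREE]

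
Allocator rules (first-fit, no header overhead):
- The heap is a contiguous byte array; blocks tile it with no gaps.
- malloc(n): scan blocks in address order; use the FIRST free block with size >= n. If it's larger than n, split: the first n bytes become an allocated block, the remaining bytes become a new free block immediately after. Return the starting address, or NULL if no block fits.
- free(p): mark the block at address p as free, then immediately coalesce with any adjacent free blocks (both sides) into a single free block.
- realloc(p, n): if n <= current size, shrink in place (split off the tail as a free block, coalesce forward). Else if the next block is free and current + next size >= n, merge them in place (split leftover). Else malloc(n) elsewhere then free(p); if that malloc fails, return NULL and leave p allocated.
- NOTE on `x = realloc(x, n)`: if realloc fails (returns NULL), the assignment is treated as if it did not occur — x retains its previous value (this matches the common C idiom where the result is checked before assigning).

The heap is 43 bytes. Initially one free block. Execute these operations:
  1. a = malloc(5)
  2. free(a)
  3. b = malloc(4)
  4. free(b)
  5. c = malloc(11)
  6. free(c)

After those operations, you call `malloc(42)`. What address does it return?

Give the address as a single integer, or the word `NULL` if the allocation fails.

Op 1: a = malloc(5) -> a = 0; heap: [0-4 ALLOC][5-42 FREE]
Op 2: free(a) -> (freed a); heap: [0-42 FREE]
Op 3: b = malloc(4) -> b = 0; heap: [0-3 ALLOC][4-42 FREE]
Op 4: free(b) -> (freed b); heap: [0-42 FREE]
Op 5: c = malloc(11) -> c = 0; heap: [0-10 ALLOC][11-42 FREE]
Op 6: free(c) -> (freed c); heap: [0-42 FREE]
malloc(42): first-fit scan over [0-42 FREE] -> 0

Answer: 0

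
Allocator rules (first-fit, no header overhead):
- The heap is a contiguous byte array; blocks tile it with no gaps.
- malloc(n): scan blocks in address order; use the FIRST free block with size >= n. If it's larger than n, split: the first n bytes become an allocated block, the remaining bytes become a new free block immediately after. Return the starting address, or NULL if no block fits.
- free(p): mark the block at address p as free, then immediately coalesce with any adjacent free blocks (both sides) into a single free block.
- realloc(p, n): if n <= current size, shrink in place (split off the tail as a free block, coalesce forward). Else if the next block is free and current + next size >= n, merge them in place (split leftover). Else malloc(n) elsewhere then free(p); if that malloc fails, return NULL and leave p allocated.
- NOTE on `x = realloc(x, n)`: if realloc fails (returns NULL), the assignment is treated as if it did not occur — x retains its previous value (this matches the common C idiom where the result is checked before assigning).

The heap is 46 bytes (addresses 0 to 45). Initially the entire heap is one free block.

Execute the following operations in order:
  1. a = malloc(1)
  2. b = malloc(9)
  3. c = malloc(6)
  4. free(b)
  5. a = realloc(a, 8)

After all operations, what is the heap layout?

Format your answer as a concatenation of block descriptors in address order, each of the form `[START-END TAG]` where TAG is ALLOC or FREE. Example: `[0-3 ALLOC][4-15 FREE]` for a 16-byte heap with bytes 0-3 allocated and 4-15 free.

Op 1: a = malloc(1) -> a = 0; heap: [0-0 ALLOC][1-45 FREE]
Op 2: b = malloc(9) -> b = 1; heap: [0-0 ALLOC][1-9 ALLOC][10-45 FREE]
Op 3: c = malloc(6) -> c = 10; heap: [0-0 ALLOC][1-9 ALLOC][10-15 ALLOC][16-45 FREE]
Op 4: free(b) -> (freed b); heap: [0-0 ALLOC][1-9 FREE][10-15 ALLOC][16-45 FREE]
Op 5: a = realloc(a, 8) -> a = 0; heap: [0-7 ALLOC][8-9 FREE][10-15 ALLOC][16-45 FREE]

Answer: [0-7 ALLOC][8-9 FREE][10-15 ALLOC][16-45 FREE]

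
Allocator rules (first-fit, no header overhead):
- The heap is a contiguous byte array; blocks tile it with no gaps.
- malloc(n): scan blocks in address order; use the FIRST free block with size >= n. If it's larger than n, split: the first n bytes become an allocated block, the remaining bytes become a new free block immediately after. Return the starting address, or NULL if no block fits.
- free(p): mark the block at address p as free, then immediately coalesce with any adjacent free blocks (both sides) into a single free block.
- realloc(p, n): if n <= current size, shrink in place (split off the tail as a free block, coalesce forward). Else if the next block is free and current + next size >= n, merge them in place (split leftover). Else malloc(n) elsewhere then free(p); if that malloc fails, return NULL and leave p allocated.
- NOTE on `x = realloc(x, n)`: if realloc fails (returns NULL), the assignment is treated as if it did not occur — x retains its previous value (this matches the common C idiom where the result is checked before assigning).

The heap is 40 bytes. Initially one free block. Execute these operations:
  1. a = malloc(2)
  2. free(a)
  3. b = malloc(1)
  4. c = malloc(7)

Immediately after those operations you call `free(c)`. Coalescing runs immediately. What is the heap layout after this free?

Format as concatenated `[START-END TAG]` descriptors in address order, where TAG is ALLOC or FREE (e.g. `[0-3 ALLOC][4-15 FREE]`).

Answer: [0-0 ALLOC][1-39 FREE]

Derivation:
Op 1: a = malloc(2) -> a = 0; heap: [0-1 ALLOC][2-39 FREE]
Op 2: free(a) -> (freed a); heap: [0-39 FREE]
Op 3: b = malloc(1) -> b = 0; heap: [0-0 ALLOC][1-39 FREE]
Op 4: c = malloc(7) -> c = 1; heap: [0-0 ALLOC][1-7 ALLOC][8-39 FREE]
free(c): c = 1 -> block [1-7 ALLOC]; mark free, coalesce with adjacent free neighbors -> [0-0 ALLOC][1-39 FREE]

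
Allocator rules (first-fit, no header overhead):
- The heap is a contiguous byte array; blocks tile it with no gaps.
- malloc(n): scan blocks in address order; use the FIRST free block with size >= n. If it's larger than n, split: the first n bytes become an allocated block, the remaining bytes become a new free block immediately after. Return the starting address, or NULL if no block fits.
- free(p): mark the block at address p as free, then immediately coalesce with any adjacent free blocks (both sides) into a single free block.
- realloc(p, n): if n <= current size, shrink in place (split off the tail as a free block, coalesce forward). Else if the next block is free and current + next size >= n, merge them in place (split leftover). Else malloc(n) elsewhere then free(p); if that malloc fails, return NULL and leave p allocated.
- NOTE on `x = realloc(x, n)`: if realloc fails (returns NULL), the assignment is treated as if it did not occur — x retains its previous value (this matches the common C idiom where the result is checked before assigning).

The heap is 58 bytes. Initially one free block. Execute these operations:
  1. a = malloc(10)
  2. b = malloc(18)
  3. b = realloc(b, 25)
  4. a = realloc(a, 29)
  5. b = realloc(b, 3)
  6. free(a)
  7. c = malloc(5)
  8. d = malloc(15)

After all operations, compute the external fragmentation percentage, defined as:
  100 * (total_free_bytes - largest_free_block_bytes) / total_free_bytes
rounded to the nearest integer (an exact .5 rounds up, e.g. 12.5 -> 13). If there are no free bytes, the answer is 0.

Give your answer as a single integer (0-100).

Answer: 14

Derivation:
Op 1: a = malloc(10) -> a = 0; heap: [0-9 ALLOC][10-57 FREE]
Op 2: b = malloc(18) -> b = 10; heap: [0-9 ALLOC][10-27 ALLOC][28-57 FREE]
Op 3: b = realloc(b, 25) -> b = 10; heap: [0-9 ALLOC][10-34 ALLOC][35-57 FREE]
Op 4: a = realloc(a, 29) -> NULL (a unchanged); heap: [0-9 ALLOC][10-34 ALLOC][35-57 FREE]
Op 5: b = realloc(b, 3) -> b = 10; heap: [0-9 ALLOC][10-12 ALLOC][13-57 FREE]
Op 6: free(a) -> (freed a); heap: [0-9 FREE][10-12 ALLOC][13-57 FREE]
Op 7: c = malloc(5) -> c = 0; heap: [0-4 ALLOC][5-9 FREE][10-12 ALLOC][13-57 FREE]
Op 8: d = malloc(15) -> d = 13; heap: [0-4 ALLOC][5-9 FREE][10-12 ALLOC][13-27 ALLOC][28-57 FREE]
Free blocks: [5 30] total_free=35 largest=30 -> 100*(35-30)/35 = 500/35 ≈ 14.286 -> rounds to 14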